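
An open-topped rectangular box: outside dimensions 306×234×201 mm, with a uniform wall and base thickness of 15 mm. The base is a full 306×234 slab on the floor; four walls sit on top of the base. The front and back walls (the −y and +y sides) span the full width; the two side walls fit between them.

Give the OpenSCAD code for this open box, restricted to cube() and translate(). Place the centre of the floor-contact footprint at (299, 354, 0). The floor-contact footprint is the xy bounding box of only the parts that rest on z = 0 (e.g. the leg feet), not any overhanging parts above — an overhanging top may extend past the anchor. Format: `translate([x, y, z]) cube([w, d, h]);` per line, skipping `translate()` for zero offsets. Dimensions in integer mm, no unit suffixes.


translate([146, 237, 0]) cube([306, 234, 15]);
translate([146, 237, 15]) cube([306, 15, 186]);
translate([146, 456, 15]) cube([306, 15, 186]);
translate([146, 252, 15]) cube([15, 204, 186]);
translate([437, 252, 15]) cube([15, 204, 186]);


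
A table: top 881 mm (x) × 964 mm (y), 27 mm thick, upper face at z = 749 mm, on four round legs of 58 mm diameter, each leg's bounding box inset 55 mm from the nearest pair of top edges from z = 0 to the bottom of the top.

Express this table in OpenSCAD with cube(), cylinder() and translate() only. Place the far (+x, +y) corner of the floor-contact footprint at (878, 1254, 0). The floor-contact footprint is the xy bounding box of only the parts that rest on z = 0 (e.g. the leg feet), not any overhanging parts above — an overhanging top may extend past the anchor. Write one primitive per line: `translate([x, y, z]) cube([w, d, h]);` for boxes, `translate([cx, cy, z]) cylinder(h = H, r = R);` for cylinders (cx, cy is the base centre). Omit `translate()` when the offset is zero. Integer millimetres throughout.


// leg_h = 749 - 27 = 722
translate([52, 345, 722]) cube([881, 964, 27]);
translate([136, 429, 0]) cylinder(h = 722, r = 29);
translate([849, 429, 0]) cylinder(h = 722, r = 29);
translate([136, 1225, 0]) cylinder(h = 722, r = 29);
translate([849, 1225, 0]) cylinder(h = 722, r = 29);


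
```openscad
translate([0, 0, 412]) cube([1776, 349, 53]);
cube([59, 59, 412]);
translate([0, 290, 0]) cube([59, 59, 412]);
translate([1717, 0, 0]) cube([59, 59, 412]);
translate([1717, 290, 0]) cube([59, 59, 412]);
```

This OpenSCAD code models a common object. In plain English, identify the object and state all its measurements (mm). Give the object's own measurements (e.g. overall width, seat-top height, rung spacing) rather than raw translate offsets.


A bench: a 1776×349 mm seat slab, 53 mm thick, top at z = 465 mm, on four 59×59 mm square legs flush with the seat corners and standing on z = 0.


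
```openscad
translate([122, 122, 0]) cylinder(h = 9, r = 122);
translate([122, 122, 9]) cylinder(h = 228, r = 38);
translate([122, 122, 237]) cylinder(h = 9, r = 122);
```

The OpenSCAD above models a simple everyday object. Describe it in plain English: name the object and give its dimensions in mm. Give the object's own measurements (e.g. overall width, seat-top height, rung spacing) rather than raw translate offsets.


A spool: two coaxial disc flanges of radius 122 mm and thickness 9 mm, joined by a core cylinder of radius 38 mm and height 228 mm. The lower flange rests on z = 0 and the three cylinders share a vertical axis.


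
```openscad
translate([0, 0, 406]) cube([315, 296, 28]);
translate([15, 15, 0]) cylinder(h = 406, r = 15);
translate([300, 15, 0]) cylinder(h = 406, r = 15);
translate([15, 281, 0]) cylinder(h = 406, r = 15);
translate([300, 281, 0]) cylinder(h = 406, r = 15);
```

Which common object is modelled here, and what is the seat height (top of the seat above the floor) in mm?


A stool. The seat height is 434 mm.

A 315×296×28 slab at z = 406 on four corner cylinders — a stool. The seat top is 406 + 28 = 434 mm.


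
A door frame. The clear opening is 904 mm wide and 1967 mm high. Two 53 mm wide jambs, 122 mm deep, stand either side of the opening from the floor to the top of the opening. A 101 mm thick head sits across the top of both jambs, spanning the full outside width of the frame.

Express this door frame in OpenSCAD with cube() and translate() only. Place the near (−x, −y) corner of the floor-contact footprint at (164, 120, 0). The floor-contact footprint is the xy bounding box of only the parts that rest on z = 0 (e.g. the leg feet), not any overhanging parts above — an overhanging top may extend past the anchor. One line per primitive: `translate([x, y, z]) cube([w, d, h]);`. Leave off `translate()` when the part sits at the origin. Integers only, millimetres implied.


translate([164, 120, 0]) cube([53, 122, 1967]);
translate([1121, 120, 0]) cube([53, 122, 1967]);
translate([164, 120, 1967]) cube([1010, 122, 101]);


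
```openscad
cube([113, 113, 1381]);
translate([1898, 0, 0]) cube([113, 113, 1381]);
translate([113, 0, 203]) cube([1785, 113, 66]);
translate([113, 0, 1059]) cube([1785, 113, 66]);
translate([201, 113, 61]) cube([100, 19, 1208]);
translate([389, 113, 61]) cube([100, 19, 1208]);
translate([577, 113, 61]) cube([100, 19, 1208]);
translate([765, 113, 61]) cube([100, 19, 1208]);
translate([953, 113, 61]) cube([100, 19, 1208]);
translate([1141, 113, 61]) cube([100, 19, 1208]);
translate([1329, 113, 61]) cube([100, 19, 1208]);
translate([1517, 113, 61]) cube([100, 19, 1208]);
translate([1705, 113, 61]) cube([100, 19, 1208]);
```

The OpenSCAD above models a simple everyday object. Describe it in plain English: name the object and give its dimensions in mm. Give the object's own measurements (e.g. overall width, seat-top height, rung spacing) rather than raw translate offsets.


A fence section. Two 113×113 mm posts, 1381 mm tall, stand on the floor with a clear span of 1785 mm between their inner faces. Two horizontal rails of 113×66 mm section span the gap between the posts with their undersides at z = 203 mm and z = 1059 mm, flush with the posts' −y face. 9 pickets, each 100 mm wide, 19 mm thick and 1208 mm tall, are fixed to the +y face of the rails with their bottoms at z = 61 mm, spaced across the span with a 88 mm gap after the −x post and between neighbouring pickets, with 93 mm left before the +x post.


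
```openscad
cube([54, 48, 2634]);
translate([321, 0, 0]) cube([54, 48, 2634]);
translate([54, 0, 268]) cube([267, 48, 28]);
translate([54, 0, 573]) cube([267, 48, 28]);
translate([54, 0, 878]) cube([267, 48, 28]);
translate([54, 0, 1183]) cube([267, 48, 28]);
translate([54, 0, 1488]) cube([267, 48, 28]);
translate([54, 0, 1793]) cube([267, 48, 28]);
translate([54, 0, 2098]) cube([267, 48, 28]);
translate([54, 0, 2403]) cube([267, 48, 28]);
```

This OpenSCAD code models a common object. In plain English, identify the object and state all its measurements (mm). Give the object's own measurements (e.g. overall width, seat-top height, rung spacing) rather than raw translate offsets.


A straight ladder. Two 54×48 mm vertical rails, 2634 mm tall, stand 375 mm apart (outside-to-outside) with their front faces coplanar on the −y side. 8 rungs, each 48 mm deep and 28 mm tall, span between the inner faces of the rails, front faces flush with the rails. The lowest rung's underside is at z = 268 mm and rungs are spaced 305 mm apart (underside to underside).


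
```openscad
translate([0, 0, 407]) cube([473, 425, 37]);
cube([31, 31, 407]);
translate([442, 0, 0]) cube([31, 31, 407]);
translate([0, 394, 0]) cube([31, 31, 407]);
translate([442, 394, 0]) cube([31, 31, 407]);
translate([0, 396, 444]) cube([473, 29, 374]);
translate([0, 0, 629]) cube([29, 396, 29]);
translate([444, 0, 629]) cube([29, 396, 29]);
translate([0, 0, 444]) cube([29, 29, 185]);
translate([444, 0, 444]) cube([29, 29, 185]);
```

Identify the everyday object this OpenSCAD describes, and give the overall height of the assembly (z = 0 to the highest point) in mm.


A chair. The overall height is 818 mm.

A slab on four corner posts with a tall panel at the back — a chair. The seat slab sits at z = 407 with thickness 37, and the 374 mm backrest starts at the seat top, so the overall height is 407 + 37 + 374 = 818 mm.


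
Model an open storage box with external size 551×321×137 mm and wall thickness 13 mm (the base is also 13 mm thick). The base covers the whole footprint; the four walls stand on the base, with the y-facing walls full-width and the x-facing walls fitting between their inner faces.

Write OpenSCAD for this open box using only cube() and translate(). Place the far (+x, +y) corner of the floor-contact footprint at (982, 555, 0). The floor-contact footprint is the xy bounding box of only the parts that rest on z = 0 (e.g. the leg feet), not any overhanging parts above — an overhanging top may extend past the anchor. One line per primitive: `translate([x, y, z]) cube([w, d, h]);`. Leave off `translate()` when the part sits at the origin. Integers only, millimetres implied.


translate([431, 234, 0]) cube([551, 321, 13]);
translate([431, 234, 13]) cube([551, 13, 124]);
translate([431, 542, 13]) cube([551, 13, 124]);
translate([431, 247, 13]) cube([13, 295, 124]);
translate([969, 247, 13]) cube([13, 295, 124]);


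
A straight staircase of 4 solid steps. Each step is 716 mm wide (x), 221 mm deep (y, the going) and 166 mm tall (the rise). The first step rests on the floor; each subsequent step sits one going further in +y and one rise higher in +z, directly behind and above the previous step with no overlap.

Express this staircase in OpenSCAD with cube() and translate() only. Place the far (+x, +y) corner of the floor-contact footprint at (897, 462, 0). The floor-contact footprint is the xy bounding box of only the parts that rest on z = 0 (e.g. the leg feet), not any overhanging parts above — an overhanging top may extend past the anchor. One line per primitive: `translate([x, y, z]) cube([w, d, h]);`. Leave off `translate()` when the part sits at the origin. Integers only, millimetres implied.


translate([181, 241, 0]) cube([716, 221, 166]);
translate([181, 462, 166]) cube([716, 221, 166]);
translate([181, 683, 332]) cube([716, 221, 166]);
translate([181, 904, 498]) cube([716, 221, 166]);


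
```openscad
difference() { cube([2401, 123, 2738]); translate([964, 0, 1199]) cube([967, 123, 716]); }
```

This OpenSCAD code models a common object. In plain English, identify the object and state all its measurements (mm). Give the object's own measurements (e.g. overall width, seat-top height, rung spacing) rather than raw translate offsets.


A wall 2401 mm long (x), 123 mm thick (y), 2738 mm tall, with a rectangular window opening cut through it. The opening is 967 mm wide and 716 mm tall; its sill is at z = 1199 mm and its near (−x) edge is 964 mm from the wall's −x end. The opening passes through the full wall thickness.


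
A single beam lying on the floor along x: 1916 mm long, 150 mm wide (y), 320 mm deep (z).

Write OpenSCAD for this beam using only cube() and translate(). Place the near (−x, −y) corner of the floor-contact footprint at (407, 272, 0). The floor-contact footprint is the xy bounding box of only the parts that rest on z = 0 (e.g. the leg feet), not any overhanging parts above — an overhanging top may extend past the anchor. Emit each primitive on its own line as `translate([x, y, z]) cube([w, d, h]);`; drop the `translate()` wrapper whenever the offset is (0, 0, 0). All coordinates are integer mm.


translate([407, 272, 0]) cube([1916, 150, 320]);


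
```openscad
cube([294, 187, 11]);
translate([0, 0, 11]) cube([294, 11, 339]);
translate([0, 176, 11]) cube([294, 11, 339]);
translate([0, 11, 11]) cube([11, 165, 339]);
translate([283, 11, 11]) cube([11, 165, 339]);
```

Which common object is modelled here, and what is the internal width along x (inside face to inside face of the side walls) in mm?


An open box. The internal width is 272 mm.

A 294×187 base slab with four walls standing on it — an open box. The base is 294 mm wide and the walls are 11 mm thick, so the internal width is 294 − 2 × 11 = 272 mm.


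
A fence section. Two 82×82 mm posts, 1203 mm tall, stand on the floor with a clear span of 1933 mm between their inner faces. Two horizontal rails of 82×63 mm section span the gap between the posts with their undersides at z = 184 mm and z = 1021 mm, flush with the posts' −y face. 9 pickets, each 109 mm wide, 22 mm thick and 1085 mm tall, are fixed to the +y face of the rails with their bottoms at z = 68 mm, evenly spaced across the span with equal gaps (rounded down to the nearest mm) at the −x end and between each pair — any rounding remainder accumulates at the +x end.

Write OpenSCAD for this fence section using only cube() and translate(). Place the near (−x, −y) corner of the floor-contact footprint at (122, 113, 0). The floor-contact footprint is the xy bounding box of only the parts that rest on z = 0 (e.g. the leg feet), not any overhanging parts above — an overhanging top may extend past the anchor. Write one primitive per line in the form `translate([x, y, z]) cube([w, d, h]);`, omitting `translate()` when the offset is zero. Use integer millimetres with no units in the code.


translate([122, 113, 0]) cube([82, 82, 1203]);
translate([2137, 113, 0]) cube([82, 82, 1203]);
translate([204, 113, 184]) cube([1933, 82, 63]);
translate([204, 113, 1021]) cube([1933, 82, 63]);
translate([299, 195, 68]) cube([109, 22, 1085]);
translate([503, 195, 68]) cube([109, 22, 1085]);
translate([707, 195, 68]) cube([109, 22, 1085]);
translate([911, 195, 68]) cube([109, 22, 1085]);
translate([1115, 195, 68]) cube([109, 22, 1085]);
translate([1319, 195, 68]) cube([109, 22, 1085]);
translate([1523, 195, 68]) cube([109, 22, 1085]);
translate([1727, 195, 68]) cube([109, 22, 1085]);
translate([1931, 195, 68]) cube([109, 22, 1085]);


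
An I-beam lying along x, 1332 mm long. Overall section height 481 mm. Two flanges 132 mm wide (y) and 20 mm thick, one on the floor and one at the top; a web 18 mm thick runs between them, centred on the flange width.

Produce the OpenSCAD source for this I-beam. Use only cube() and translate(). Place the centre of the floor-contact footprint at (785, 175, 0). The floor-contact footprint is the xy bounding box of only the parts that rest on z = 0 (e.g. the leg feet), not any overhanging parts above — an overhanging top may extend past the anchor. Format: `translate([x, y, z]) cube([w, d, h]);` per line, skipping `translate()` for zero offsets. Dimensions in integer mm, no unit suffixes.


translate([119, 109, 0]) cube([1332, 132, 20]);
translate([119, 166, 20]) cube([1332, 18, 441]);
translate([119, 109, 461]) cube([1332, 132, 20]);


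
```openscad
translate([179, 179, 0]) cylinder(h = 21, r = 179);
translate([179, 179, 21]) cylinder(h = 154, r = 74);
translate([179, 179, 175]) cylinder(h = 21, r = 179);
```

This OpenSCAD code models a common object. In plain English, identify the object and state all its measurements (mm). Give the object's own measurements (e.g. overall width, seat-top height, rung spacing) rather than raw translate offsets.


A spool: two coaxial disc flanges of radius 179 mm and thickness 21 mm, joined by a core cylinder of radius 74 mm and height 154 mm. The lower flange rests on z = 0 and the three cylinders share a vertical axis.


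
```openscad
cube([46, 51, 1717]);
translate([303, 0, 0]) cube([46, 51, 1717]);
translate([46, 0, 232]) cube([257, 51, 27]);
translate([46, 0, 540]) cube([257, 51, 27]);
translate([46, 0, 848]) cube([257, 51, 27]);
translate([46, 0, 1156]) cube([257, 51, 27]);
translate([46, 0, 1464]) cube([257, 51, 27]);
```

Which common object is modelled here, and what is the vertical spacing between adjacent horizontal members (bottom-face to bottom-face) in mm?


A ladder. The rung spacing is 308 mm.

Two tall 46×51 posts with 5 short bars between them — a ladder. Adjacent rungs sit at z = 232 and z = 540, so the spacing is 540 − 232 = 308 mm.


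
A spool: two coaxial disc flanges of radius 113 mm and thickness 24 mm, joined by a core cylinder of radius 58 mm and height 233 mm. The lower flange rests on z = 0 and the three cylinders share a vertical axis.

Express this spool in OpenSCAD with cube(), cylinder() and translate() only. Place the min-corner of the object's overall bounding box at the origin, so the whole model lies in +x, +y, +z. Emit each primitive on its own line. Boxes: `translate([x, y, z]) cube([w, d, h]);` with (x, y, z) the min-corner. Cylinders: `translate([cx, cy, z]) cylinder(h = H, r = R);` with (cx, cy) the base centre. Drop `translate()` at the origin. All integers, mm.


translate([113, 113, 0]) cylinder(h = 24, r = 113);
translate([113, 113, 24]) cylinder(h = 233, r = 58);
translate([113, 113, 257]) cylinder(h = 24, r = 113);


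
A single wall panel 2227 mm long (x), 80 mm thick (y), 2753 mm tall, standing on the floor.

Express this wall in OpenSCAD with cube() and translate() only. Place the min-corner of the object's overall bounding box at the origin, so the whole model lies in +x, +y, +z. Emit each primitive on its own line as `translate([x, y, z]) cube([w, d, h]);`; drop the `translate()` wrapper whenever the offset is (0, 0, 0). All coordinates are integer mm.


cube([2227, 80, 2753]);


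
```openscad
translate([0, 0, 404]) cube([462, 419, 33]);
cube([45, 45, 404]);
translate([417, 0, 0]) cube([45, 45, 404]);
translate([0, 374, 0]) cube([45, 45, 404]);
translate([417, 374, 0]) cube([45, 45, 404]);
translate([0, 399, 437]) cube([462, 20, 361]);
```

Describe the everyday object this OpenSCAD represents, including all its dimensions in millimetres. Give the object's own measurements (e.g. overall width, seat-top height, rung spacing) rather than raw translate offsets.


A chair. The seat is a 462×419×33 mm slab with its top at z = 437 mm, on four 45×45 mm corner legs (flush with the seat edges, standing on z = 0). A flat backrest 20 mm thick, 361 mm tall, spans the full seat width and rises from the seat top along its +y edge, rear face flush with the rear of the seat.


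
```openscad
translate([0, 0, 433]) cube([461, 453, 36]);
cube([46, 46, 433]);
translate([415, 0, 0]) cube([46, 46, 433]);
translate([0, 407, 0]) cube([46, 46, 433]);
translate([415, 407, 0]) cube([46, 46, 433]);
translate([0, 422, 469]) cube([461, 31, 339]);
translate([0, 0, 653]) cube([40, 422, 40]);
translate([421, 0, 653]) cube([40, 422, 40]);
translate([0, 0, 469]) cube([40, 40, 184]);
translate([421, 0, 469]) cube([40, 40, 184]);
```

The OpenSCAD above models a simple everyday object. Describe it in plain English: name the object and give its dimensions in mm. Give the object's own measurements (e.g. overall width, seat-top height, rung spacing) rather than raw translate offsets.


A chair. The seat is a 461×453×36 mm slab with its top at z = 469 mm, on four 46×46 mm corner legs (flush with the seat edges, standing on z = 0). A flat backrest 31 mm thick, 339 mm tall, spans the full seat width and rises from the seat top along its +y edge, rear face flush with the rear of the seat. Two armrests of 40×40 mm section run along each side from the seat's front edge to the front of the backrest, top faces 224 mm above the seat top and outer faces flush with the seat's x-edges; a 40×40 mm post under the front of each armrest stands on the seat at the front corner.


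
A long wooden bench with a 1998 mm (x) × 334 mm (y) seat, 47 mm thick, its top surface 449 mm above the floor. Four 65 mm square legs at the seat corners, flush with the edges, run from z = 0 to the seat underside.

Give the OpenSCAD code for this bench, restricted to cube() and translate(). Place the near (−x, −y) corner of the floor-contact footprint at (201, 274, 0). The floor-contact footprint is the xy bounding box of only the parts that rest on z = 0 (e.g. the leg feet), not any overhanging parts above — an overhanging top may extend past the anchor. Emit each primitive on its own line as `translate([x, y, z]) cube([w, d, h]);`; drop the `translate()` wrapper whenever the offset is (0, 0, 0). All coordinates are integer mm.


// leg_h = 449 − 47 = 402
translate([201, 274, 402]) cube([1998, 334, 47]);
translate([201, 274, 0]) cube([65, 65, 402]);
translate([201, 543, 0]) cube([65, 65, 402]);
translate([2134, 274, 0]) cube([65, 65, 402]);
translate([2134, 543, 0]) cube([65, 65, 402]);


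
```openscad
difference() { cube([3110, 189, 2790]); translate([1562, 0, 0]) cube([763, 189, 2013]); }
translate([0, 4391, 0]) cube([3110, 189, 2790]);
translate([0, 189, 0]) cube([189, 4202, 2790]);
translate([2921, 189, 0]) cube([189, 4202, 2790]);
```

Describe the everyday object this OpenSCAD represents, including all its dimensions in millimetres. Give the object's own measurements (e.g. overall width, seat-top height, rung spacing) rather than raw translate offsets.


A single room: four walls, each 2790 mm tall and 189 mm thick, enclosing an outside footprint 3110×4580 mm (x × y), no floor or roof. The front and back walls (−y and +y sides) run the full x-width; the side walls fit between their inner faces. A door opening 763 mm wide and 2013 mm tall is cut through the front wall from the floor up, its −x edge 1562 mm from the wall's −x end.


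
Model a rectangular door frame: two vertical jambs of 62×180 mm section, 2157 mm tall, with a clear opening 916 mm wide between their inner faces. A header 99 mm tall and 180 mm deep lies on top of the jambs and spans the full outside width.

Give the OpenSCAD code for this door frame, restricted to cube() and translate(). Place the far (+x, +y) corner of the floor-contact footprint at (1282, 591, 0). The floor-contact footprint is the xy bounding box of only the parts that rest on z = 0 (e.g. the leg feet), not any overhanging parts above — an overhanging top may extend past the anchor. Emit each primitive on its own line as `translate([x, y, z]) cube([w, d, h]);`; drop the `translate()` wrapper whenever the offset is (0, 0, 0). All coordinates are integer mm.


translate([242, 411, 0]) cube([62, 180, 2157]);
translate([1220, 411, 0]) cube([62, 180, 2157]);
translate([242, 411, 2157]) cube([1040, 180, 99]);


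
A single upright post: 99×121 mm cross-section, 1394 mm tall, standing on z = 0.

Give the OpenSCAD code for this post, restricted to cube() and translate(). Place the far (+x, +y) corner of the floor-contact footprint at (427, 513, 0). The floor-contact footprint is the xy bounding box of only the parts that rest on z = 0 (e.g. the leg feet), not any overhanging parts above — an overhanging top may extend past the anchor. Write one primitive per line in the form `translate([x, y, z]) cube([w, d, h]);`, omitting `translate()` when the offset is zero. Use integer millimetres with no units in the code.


translate([328, 392, 0]) cube([99, 121, 1394]);


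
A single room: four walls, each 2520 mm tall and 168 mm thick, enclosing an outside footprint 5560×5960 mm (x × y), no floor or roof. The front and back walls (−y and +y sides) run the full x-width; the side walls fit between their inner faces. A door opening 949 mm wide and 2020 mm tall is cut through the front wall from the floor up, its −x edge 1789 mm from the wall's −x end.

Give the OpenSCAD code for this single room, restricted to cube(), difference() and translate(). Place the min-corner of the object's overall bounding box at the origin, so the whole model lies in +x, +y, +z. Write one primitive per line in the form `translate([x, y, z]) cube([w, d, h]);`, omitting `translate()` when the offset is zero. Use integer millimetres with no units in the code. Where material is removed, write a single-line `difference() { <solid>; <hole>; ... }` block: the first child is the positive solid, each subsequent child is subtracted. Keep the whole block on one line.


difference() { cube([5560, 168, 2520]); translate([1789, 0, 0]) cube([949, 168, 2020]); }
translate([0, 5792, 0]) cube([5560, 168, 2520]);
translate([0, 168, 0]) cube([168, 5624, 2520]);
translate([5392, 168, 0]) cube([168, 5624, 2520]);


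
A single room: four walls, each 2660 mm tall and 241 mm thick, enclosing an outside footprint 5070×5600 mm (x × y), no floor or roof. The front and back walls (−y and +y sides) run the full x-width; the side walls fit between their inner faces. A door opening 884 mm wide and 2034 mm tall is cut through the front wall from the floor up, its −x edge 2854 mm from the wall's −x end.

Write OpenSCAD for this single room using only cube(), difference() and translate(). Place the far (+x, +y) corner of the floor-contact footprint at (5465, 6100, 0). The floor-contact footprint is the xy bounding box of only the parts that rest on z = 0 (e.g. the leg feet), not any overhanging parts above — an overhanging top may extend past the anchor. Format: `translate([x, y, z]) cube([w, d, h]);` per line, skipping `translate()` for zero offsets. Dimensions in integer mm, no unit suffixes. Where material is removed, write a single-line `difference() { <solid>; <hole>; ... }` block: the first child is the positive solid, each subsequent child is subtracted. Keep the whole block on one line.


difference() { translate([395, 500, 0]) cube([5070, 241, 2660]); translate([3249, 500, 0]) cube([884, 241, 2034]); }
translate([395, 5859, 0]) cube([5070, 241, 2660]);
translate([395, 741, 0]) cube([241, 5118, 2660]);
translate([5224, 741, 0]) cube([241, 5118, 2660]);


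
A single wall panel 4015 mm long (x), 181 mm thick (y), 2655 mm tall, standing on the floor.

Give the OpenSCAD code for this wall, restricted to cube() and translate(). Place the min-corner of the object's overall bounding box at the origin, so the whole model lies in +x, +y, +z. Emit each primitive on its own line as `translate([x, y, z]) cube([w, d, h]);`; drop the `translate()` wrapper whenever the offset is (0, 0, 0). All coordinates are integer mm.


cube([4015, 181, 2655]);


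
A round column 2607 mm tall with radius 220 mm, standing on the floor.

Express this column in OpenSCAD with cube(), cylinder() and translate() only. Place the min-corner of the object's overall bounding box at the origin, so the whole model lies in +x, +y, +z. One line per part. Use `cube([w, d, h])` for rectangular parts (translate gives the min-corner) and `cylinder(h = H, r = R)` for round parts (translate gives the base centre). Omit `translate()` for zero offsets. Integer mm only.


translate([220, 220, 0]) cylinder(h = 2607, r = 220);


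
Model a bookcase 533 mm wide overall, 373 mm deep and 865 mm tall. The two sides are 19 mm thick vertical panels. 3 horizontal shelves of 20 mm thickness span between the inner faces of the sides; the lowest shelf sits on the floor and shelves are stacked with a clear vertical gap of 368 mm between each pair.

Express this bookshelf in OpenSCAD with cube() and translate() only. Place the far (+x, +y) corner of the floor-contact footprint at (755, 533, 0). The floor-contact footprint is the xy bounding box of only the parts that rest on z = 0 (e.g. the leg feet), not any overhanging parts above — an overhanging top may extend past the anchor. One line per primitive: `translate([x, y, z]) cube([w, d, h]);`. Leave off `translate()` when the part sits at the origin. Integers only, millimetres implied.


translate([222, 160, 0]) cube([19, 373, 865]);
translate([736, 160, 0]) cube([19, 373, 865]);
translate([241, 160, 0]) cube([495, 373, 20]);
translate([241, 160, 388]) cube([495, 373, 20]);
translate([241, 160, 776]) cube([495, 373, 20]);


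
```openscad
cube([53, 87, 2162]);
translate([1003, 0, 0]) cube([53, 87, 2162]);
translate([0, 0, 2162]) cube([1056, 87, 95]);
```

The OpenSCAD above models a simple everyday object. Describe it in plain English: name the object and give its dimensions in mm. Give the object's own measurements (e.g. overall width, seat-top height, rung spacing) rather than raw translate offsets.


A door frame. The clear opening is 950 mm wide and 2162 mm high. Two 53 mm wide jambs, 87 mm deep, stand either side of the opening from the floor to the top of the opening. A 95 mm thick head sits across the top of both jambs, spanning the full outside width of the frame.


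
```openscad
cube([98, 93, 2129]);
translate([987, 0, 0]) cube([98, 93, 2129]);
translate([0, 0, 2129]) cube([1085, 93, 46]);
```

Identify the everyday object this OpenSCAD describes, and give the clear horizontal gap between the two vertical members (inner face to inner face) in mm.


A door frame. The clear opening width is 889 mm.

Two 2129 mm tall posts with a header on top — a door frame. The left jamb is 98 mm wide at x = 0; the right jamb starts at x = 987. The clear opening is 987 − 98 = 889 mm.


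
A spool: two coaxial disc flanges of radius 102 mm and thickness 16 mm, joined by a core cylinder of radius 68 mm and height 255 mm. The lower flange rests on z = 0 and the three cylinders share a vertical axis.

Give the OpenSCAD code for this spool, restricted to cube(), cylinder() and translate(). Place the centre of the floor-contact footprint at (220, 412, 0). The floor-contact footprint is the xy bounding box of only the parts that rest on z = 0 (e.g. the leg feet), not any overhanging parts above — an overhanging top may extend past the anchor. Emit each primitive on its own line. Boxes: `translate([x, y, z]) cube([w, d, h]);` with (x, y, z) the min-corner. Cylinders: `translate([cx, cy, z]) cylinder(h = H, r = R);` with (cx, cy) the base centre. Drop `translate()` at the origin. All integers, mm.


translate([220, 412, 0]) cylinder(h = 16, r = 102);
translate([220, 412, 16]) cylinder(h = 255, r = 68);
translate([220, 412, 271]) cylinder(h = 16, r = 102);


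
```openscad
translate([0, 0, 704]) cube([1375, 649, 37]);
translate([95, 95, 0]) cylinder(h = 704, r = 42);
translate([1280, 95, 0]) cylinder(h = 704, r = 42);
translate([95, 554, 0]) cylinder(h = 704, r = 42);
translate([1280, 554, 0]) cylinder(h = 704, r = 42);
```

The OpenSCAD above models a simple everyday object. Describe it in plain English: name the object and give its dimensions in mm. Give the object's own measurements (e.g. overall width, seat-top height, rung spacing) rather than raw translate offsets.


A rectangular dining table. The top is 1375×649×37 mm with its upper surface at z = 741 mm. It stands on four round legs of 84 mm diameter, each leg's bounding box inset 53 mm from the nearest pair of top edges, running from the floor to the underside of the top.


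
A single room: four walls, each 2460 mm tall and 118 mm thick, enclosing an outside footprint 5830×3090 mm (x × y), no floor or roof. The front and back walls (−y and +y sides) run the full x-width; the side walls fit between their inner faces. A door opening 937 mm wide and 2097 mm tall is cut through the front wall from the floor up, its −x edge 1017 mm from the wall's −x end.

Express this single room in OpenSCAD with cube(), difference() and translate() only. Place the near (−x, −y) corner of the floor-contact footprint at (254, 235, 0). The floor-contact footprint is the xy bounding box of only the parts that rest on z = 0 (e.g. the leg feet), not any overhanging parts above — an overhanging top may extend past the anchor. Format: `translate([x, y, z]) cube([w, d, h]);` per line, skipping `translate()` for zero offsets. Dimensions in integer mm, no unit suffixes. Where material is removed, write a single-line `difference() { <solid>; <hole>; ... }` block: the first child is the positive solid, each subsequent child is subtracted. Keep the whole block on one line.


difference() { translate([254, 235, 0]) cube([5830, 118, 2460]); translate([1271, 235, 0]) cube([937, 118, 2097]); }
translate([254, 3207, 0]) cube([5830, 118, 2460]);
translate([254, 353, 0]) cube([118, 2854, 2460]);
translate([5966, 353, 0]) cube([118, 2854, 2460]);


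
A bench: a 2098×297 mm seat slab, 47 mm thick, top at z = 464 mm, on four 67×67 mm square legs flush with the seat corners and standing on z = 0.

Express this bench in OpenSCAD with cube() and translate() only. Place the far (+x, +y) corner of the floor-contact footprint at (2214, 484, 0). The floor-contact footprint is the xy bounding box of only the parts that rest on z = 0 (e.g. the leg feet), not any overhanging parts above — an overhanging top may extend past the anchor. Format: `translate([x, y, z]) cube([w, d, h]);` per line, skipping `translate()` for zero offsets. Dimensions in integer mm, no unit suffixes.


translate([116, 187, 417]) cube([2098, 297, 47]);
translate([116, 187, 0]) cube([67, 67, 417]);
translate([116, 417, 0]) cube([67, 67, 417]);
translate([2147, 187, 0]) cube([67, 67, 417]);
translate([2147, 417, 0]) cube([67, 67, 417]);


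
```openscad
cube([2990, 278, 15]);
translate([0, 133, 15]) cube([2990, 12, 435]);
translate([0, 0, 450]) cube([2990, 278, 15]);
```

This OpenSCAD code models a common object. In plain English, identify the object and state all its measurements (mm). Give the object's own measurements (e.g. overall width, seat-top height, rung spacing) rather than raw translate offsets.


An I-beam lying along x, 2990 mm long. Overall section height 465 mm. Two flanges 278 mm wide (y) and 15 mm thick, one on the floor and one at the top; a web 12 mm thick runs between them, centred on the flange width.


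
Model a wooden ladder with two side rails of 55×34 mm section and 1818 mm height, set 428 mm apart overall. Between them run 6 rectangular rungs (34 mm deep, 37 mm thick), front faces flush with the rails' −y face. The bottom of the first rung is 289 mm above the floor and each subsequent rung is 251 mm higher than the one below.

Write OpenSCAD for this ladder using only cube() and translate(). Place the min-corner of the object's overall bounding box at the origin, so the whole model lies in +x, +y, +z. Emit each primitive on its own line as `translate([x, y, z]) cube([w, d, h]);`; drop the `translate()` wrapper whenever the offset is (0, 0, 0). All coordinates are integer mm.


cube([55, 34, 1818]);
translate([373, 0, 0]) cube([55, 34, 1818]);
translate([55, 0, 289]) cube([318, 34, 37]);
translate([55, 0, 540]) cube([318, 34, 37]);
translate([55, 0, 791]) cube([318, 34, 37]);
translate([55, 0, 1042]) cube([318, 34, 37]);
translate([55, 0, 1293]) cube([318, 34, 37]);
translate([55, 0, 1544]) cube([318, 34, 37]);


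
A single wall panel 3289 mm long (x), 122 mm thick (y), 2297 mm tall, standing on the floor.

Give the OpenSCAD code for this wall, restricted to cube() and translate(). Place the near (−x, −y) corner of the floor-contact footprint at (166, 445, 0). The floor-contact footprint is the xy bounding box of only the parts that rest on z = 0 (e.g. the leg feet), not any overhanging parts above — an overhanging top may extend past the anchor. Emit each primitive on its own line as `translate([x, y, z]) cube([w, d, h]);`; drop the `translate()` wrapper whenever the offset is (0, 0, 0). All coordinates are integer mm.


translate([166, 445, 0]) cube([3289, 122, 2297]);


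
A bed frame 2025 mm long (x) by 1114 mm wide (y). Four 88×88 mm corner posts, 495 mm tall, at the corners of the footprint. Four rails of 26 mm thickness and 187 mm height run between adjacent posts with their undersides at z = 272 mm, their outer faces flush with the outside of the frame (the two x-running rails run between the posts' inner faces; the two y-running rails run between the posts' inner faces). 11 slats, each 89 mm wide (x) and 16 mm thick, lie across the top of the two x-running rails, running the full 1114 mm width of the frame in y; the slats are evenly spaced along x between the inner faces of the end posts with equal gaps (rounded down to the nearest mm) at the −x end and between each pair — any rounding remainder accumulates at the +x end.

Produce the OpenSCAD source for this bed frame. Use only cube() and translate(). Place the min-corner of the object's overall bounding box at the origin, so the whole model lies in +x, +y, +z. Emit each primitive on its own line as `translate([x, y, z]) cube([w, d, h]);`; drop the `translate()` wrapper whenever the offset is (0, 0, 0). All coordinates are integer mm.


// slat z = rail_z + rail_h = 272 + 187 = 459
// slat gap = ⌊(1849 − 11·89) / 12⌋ = 72
cube([88, 88, 495]);
translate([0, 1026, 0]) cube([88, 88, 495]);
translate([1937, 0, 0]) cube([88, 88, 495]);
translate([1937, 1026, 0]) cube([88, 88, 495]);
translate([88, 0, 272]) cube([1849, 26, 187]);
translate([88, 1088, 272]) cube([1849, 26, 187]);
translate([0, 88, 272]) cube([26, 938, 187]);
translate([1999, 88, 272]) cube([26, 938, 187]);
translate([160, 0, 459]) cube([89, 1114, 16]);
translate([321, 0, 459]) cube([89, 1114, 16]);
translate([482, 0, 459]) cube([89, 1114, 16]);
translate([643, 0, 459]) cube([89, 1114, 16]);
translate([804, 0, 459]) cube([89, 1114, 16]);
translate([965, 0, 459]) cube([89, 1114, 16]);
translate([1126, 0, 459]) cube([89, 1114, 16]);
translate([1287, 0, 459]) cube([89, 1114, 16]);
translate([1448, 0, 459]) cube([89, 1114, 16]);
translate([1609, 0, 459]) cube([89, 1114, 16]);
translate([1770, 0, 459]) cube([89, 1114, 16]);


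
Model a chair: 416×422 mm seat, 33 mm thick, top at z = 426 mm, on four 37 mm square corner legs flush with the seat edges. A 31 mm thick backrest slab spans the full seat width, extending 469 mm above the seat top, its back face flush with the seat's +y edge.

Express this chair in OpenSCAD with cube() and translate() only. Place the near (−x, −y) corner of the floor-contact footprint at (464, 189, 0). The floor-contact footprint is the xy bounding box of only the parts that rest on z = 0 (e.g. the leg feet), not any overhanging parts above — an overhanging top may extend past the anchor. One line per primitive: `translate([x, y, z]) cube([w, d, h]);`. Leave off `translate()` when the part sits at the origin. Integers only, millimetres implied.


translate([464, 189, 393]) cube([416, 422, 33]);
translate([464, 189, 0]) cube([37, 37, 393]);
translate([843, 189, 0]) cube([37, 37, 393]);
translate([464, 574, 0]) cube([37, 37, 393]);
translate([843, 574, 0]) cube([37, 37, 393]);
translate([464, 580, 426]) cube([416, 31, 469]);


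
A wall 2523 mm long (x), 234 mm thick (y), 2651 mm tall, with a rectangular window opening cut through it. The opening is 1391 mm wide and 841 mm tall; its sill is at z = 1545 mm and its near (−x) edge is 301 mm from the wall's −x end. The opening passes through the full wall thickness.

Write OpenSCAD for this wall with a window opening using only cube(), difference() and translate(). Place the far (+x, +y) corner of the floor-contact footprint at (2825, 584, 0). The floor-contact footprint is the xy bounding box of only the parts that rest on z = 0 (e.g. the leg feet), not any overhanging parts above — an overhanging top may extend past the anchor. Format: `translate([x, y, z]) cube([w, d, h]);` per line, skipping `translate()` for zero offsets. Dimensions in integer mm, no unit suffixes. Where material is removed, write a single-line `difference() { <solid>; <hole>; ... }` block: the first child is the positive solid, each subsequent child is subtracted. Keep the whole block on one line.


difference() { translate([302, 350, 0]) cube([2523, 234, 2651]); translate([603, 350, 1545]) cube([1391, 234, 841]); }


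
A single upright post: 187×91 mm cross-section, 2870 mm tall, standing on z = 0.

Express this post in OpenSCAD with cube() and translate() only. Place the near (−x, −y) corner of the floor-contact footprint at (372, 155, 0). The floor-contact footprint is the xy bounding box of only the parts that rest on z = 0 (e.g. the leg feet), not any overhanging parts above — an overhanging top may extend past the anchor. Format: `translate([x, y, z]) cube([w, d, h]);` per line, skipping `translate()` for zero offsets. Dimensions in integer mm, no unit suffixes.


translate([372, 155, 0]) cube([187, 91, 2870]);


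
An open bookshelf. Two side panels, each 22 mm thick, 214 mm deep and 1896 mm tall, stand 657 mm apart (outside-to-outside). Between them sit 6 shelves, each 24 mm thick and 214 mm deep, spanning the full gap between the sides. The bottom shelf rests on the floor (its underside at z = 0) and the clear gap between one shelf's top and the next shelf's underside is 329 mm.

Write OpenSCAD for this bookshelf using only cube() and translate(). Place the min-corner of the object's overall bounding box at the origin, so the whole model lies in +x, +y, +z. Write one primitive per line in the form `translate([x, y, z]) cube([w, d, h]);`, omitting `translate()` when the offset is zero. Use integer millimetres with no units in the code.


cube([22, 214, 1896]);
translate([635, 0, 0]) cube([22, 214, 1896]);
translate([22, 0, 0]) cube([613, 214, 24]);
translate([22, 0, 353]) cube([613, 214, 24]);
translate([22, 0, 706]) cube([613, 214, 24]);
translate([22, 0, 1059]) cube([613, 214, 24]);
translate([22, 0, 1412]) cube([613, 214, 24]);
translate([22, 0, 1765]) cube([613, 214, 24]);
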